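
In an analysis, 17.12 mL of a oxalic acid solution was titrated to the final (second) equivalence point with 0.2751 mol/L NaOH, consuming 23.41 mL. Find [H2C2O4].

n(NaOH) = 0.2751 x 0.02341 = 0.006440 mol.
At the final (second) equivalence point, 2 mol OH^- react per mol H2C2O4, so n(H2C2O4) = 0.006440 / 2 = 0.003220 mol.
[H2C2O4] = 0.003220 / 0.01712 L = 0.188 M.

0.188 M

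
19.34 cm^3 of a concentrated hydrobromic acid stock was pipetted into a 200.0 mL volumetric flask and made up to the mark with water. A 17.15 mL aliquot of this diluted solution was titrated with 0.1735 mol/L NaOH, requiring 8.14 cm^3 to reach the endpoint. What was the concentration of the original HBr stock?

0.852 M

n(NaOH) = 0.1735 x 0.008140 = 0.001412 mol.
n(HBr) in the aliquot = 0.001412 mol.
[diluted HBr] = 0.001412 / 0.01715 = 0.08235 M.
Dilution factor = 200.0/19.34 = 10.34, so [stock] = 0.08235 x 10.34 = 0.852 M.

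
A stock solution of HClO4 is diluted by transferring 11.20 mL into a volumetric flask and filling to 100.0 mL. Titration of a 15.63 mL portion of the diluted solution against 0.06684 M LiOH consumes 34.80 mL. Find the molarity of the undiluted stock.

1.33 M

n(LiOH) = 0.06684 x 0.03480 = 0.002326 mol.
n(HClO4) in the aliquot = 0.002326 mol.
[diluted HClO4] = 0.002326 / 0.01563 = 0.1488 M.
Dilution factor = 100.0/11.20 = 8.929, so [stock] = 0.1488 x 8.929 = 1.33 M.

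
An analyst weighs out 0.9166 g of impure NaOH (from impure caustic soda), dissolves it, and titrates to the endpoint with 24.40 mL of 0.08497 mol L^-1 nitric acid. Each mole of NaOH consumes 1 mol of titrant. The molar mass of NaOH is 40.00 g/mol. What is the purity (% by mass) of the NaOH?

9.05%

n(HNO3) = 0.08497 x 0.02440 = 0.002073 mol.
n(NaOH) = 0.002073 / 1 = 0.002073 mol.
mass of NaOH = 0.002073 x 40.00 = 0.08293 g.
% purity = 0.08293 / 0.9166 x 100 = 9.05%.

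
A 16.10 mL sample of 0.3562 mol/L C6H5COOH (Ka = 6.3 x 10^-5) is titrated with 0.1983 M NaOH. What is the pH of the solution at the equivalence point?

n(C6H5COOH) = 0.3562 x 0.01610 = 0.005735 mol; V(NaOH) at equivalence = 0.005735/0.1983 = 0.02892 L.
At equivalence all the acid is converted to C6H5COO-; total volume = 0.01610 + 0.02892 = 0.04502 L, so [C6H5COO-] = 0.005735/0.04502 = 0.1274 M.
Kb = Kw/Ka = 1.0e-14 / 6.3 x 10^-5 = 1.59e-10.
[OH^-] = sqrt(Kb x [C6H5COO-]) = sqrt(1.59e-10 x 0.1274) = 4.50e-6 M.
pOH = 5.35, so pH = 14.00 - 5.35 = 8.65.

8.65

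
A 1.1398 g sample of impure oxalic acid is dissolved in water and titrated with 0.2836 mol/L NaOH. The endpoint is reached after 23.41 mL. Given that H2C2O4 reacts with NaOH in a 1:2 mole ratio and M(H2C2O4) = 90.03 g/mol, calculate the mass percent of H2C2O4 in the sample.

n(NaOH) = 0.2836 x 0.02341 = 0.006639 mol.
n(H2C2O4) = 0.006639 / 2 = 0.003320 mol.
mass of H2C2O4 = 0.003320 x 90.03 = 0.2989 g.
% purity = 0.2989 / 1.1398 x 100 = 26.2%.

26.2%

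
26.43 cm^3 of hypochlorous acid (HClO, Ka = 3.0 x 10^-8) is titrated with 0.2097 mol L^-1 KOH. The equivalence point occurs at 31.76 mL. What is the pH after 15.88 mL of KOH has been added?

7.52

15.88 mL is exactly half the equivalence volume (31.76/2), i.e. the half-equivalence point.
There, n(HA) = n(A^-), so pH = pKa = -log(3.0 x 10^-8) = 7.52.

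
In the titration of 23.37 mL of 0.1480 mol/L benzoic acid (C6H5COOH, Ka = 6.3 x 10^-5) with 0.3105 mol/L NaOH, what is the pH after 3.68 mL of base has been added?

Initial n(C6H5COOH) = 0.1480 x 0.02337 = 0.003459 mol.
n(NaOH) added = 0.3105 x 0.003680 = 0.001143 mol, converting that many moles of C6H5COOH to C6H5COO-.
Remaining n(C6H5COOH) = 0.002316 mol; n(C6H5COO-) = 0.001143 mol.
By Henderson-Hasselbalch, pH = pKa + log([A^-]/[HA]) = 4.20 + log(0.001143/0.002316) = 4.20 + (-0.31) = 3.89.

3.89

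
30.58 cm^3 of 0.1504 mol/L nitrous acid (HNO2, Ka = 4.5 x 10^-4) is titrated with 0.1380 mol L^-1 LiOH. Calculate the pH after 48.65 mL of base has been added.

12.43

n(acid) = 0.1504 x 0.03058 = 0.004599 mol; n(LiOH) added = 0.1380 x 0.04865 = 0.006714 mol.
Base is in excess by 0.006714 - 0.004599 = 0.002114 mol in a total volume of 0.07923 L.
[OH^-] = 0.002114/0.07923 = 0.02669 M, so pOH = 1.57 and pH = 14.00 - 1.57 = 12.43.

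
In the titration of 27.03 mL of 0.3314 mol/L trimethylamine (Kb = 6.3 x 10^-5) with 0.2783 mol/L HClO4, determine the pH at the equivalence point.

n((CH3)3N) = 0.3314 x 0.02703 = 0.008958 mol; V(HClO4) at equivalence = 0.008958/0.2783 = 0.03219 L.
At equivalence the base is fully converted to (CH3)3NH+; total volume = 0.05922 L, so [(CH3)3NH+] = 0.008958/0.05922 = 0.1513 M.
Ka((CH3)3NH+) = Kw/Kb = 1.0e-14 / 6.3 x 10^-5 = 1.59e-10.
[H^+] = sqrt(Ka x [(CH3)3NH+]) = sqrt(1.59e-10 x 0.1513) = 4.90e-6 M.
pH = -log(4.90e-6) = 5.31.

5.31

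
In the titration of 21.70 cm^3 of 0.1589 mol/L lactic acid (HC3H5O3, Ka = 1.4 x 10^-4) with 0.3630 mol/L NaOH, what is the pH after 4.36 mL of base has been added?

Initial n(HC3H5O3) = 0.1589 x 0.02170 = 0.003448 mol.
n(NaOH) added = 0.3630 x 0.004360 = 0.001583 mol, converting that many moles of HC3H5O3 to C3H5O3-.
Remaining n(HC3H5O3) = 0.001865 mol; n(C3H5O3-) = 0.001583 mol.
By Henderson-Hasselbalch, pH = pKa + log([A^-]/[HA]) = 3.85 + log(0.001583/0.001865) = 3.85 + (-0.07) = 3.78.

3.78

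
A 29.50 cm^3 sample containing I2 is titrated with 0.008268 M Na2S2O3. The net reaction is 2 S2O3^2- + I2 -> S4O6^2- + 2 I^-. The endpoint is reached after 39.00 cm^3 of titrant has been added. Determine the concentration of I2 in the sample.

n(Na2S2O3) = 0.008268 x 0.03900 = 0.0003225 mol.
From the balanced equation, 2 mol Na2S2O3 reacts with 1 mol I2, so n(I2) = 0.0003225 x 1/2 = 0.0001612 mol.
[I2] = 0.0001612 / 0.02950 L = 0.00547 M.

0.00547 M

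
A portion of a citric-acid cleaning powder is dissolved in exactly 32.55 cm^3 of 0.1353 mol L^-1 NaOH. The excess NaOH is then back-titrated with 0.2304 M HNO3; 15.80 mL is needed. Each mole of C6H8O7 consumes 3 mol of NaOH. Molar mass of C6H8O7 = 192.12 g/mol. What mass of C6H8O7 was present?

0.0489 g

Total n(NaOH) added = 0.1353 x 0.03255 = 0.004404 mol.
n(HNO3) used = 0.2304 x 0.01580 = 0.003640 mol, which equals the excess n(NaOH).
So n(NaOH) consumed by the sample = 0.004404 - 0.003640 = 0.0007637 mol.
n(C6H8O7) = 0.0007637 / 3 = 0.0002546 mol.
mass = 0.0002546 mol x 192.12 g/mol = 0.0489 g.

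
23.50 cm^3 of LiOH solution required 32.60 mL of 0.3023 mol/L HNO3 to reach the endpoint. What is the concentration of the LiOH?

0.419 M

n(HNO3) delivered = 0.3023 x 0.03260 = 0.009855 mol.
For a 1:1 reaction, n(LiOH) = 0.009855 mol.
[LiOH] = 0.009855 mol / 0.02350 L = 0.419 M.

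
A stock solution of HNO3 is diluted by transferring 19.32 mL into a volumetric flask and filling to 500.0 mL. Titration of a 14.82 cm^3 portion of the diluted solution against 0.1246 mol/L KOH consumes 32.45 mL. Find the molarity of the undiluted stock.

n(KOH) = 0.1246 x 0.03245 = 0.004043 mol.
n(HNO3) in the aliquot = 0.004043 mol.
[diluted HNO3] = 0.004043 / 0.01482 = 0.2728 M.
Dilution factor = 500.0/19.32 = 25.88, so [stock] = 0.2728 x 25.88 = 7.06 M.

7.06 M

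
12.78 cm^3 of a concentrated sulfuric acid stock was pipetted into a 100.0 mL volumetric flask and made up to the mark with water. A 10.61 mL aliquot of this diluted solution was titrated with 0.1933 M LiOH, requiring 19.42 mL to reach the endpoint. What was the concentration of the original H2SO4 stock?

1.38 M

n(LiOH) = 0.1933 x 0.01942 = 0.003754 mol.
n(H2SO4) in the aliquot = 0.003754 x 1/2 = 0.001877 mol.
[diluted H2SO4] = 0.001877 / 0.01061 = 0.1769 M.
Dilution factor = 100.0/12.78 = 7.825, so [stock] = 0.1769 x 7.825 = 1.38 M.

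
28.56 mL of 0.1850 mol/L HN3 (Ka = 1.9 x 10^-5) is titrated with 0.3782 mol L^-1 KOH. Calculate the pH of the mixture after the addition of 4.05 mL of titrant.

4.33

Initial n(HN3) = 0.1850 x 0.02856 = 0.005284 mol.
n(KOH) added = 0.3782 x 0.004050 = 0.001532 mol, converting that many moles of HN3 to N3-.
Remaining n(HN3) = 0.003752 mol; n(N3-) = 0.001532 mol.
By Henderson-Hasselbalch, pH = pKa + log([A^-]/[HA]) = 4.72 + log(0.001532/0.003752) = 4.72 + (-0.39) = 4.33.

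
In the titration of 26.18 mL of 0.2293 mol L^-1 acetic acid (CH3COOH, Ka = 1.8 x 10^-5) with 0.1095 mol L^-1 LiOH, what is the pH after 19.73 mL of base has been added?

4.49

Initial n(CH3COOH) = 0.2293 x 0.02618 = 0.006003 mol.
n(LiOH) added = 0.1095 x 0.01973 = 0.002160 mol, converting that many moles of CH3COOH to CH3COO-.
Remaining n(CH3COOH) = 0.003843 mol; n(CH3COO-) = 0.002160 mol.
By Henderson-Hasselbalch, pH = pKa + log([A^-]/[HA]) = 4.74 + log(0.002160/0.003843) = 4.74 + (-0.25) = 4.49.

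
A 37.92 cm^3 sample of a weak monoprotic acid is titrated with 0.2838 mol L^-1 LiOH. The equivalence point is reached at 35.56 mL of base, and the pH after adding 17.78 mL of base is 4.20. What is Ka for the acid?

6.3 x 10^-5

17.78 mL is half of the equivalence volume, so this is the half-equivalence point where [HA] = [A^-].
At half-equivalence pH = pKa, so pKa = 4.20.
Ka = 10^(-4.20) = 6.3 x 10^-5.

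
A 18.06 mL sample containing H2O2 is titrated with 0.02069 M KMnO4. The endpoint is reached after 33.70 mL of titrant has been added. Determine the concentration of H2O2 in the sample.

n(KMnO4) = 0.02069 x 0.03370 = 0.0006973 mol.
From the balanced equation, 2 mol KMnO4 reacts with 5 mol H2O2, so n(H2O2) = 0.0006973 x 5/2 = 0.001743 mol.
[H2O2] = 0.001743 / 0.01806 L = 0.0965 M.

0.0965 M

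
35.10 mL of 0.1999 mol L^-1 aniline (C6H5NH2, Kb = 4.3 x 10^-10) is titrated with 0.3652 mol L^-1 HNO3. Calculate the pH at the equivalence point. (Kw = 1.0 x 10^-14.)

n(C6H5NH2) = 0.1999 x 0.03510 = 0.007016 mol; V(HNO3) at equivalence = 0.007016/0.3652 = 0.01921 L.
At equivalence the base is fully converted to C6H5NH3+; total volume = 0.05431 L, so [C6H5NH3+] = 0.007016/0.05431 = 0.1292 M.
Ka(C6H5NH3+) = Kw/Kb = 1.0e-14 / 4.3 x 10^-10 = 2.33e-5.
[H^+] = sqrt(Ka x [C6H5NH3+]) = sqrt(2.33e-5 x 0.1292) = 0.00173 M.
pH = -log(0.00173) = 2.76.

2.76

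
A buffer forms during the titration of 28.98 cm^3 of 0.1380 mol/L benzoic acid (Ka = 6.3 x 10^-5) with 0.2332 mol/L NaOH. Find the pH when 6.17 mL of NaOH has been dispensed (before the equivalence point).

Initial n(C6H5COOH) = 0.1380 x 0.02898 = 0.003999 mol.
n(NaOH) added = 0.2332 x 0.006170 = 0.001439 mol, converting that many moles of C6H5COOH to C6H5COO-.
Remaining n(C6H5COOH) = 0.002560 mol; n(C6H5COO-) = 0.001439 mol.
By Henderson-Hasselbalch, pH = pKa + log([A^-]/[HA]) = 4.20 + log(0.001439/0.002560) = 4.20 + (-0.25) = 3.95.

3.95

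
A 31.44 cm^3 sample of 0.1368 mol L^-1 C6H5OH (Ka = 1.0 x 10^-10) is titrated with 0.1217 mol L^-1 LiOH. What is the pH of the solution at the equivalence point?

11.40

n(C6H5OH) = 0.1368 x 0.03144 = 0.004301 mol; V(LiOH) at equivalence = 0.004301/0.1217 = 0.03534 L.
At equivalence all the acid is converted to C6H5O-; total volume = 0.03144 + 0.03534 = 0.06678 L, so [C6H5O-] = 0.004301/0.06678 = 0.06440 M.
Kb = Kw/Ka = 1.0e-14 / 1.0 x 10^-10 = 0.000100.
[OH^-] = sqrt(Kb x [C6H5O-]) = sqrt(0.000100 x 0.06440) = 0.00254 M.
pOH = 2.60, so pH = 14.00 - 2.60 = 11.40.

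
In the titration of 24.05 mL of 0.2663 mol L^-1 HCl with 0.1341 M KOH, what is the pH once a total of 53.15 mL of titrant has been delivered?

11.97

n(acid) = 0.2663 x 0.02405 = 0.006405 mol; n(KOH) added = 0.1341 x 0.05315 = 0.007127 mol.
Base is in excess by 0.007127 - 0.006405 = 0.0007229 mol in a total volume of 0.07720 L.
[OH^-] = 0.0007229/0.07720 = 0.009364 M, so pOH = 2.03 and pH = 14.00 - 2.03 = 11.97.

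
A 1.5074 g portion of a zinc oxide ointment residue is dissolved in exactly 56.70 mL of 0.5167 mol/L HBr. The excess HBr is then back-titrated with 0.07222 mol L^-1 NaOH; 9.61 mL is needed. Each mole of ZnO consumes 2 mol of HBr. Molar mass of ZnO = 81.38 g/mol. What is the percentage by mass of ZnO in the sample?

Total n(HBr) added = 0.5167 x 0.05670 = 0.02930 mol.
n(NaOH) used = 0.07222 x 0.009610 = 0.0006940 mol, which equals the excess n(HBr).
So n(HBr) consumed by the sample = 0.02930 - 0.0006940 = 0.02860 mol.
n(ZnO) = 0.02860 / 2 = 0.01430 mol.
mass ZnO = 0.01430 x 81.38 = 1.164 g, so %ZnO = 1.164/1.5074 x 100 = 77.2%.

77.2%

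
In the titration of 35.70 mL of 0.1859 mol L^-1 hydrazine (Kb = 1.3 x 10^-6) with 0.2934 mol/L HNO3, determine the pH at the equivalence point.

4.53

n(N2H4) = 0.1859 x 0.03570 = 0.006637 mol; V(HNO3) at equivalence = 0.006637/0.2934 = 0.02262 L.
At equivalence the base is fully converted to N2H5+; total volume = 0.05832 L, so [N2H5+] = 0.006637/0.05832 = 0.1138 M.
Ka(N2H5+) = Kw/Kb = 1.0e-14 / 1.3 x 10^-6 = 7.69e-9.
[H^+] = sqrt(Ka x [N2H5+]) = sqrt(7.69e-9 x 0.1138) = 2.96e-5 M.
pH = -log(2.96e-5) = 4.53.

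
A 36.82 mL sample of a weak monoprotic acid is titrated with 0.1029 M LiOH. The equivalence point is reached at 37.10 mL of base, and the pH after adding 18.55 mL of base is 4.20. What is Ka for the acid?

18.55 mL is half of the equivalence volume, so this is the half-equivalence point where [HA] = [A^-].
At half-equivalence pH = pKa, so pKa = 4.20.
Ka = 10^(-4.20) = 6.3 x 10^-5.

6.3 x 10^-5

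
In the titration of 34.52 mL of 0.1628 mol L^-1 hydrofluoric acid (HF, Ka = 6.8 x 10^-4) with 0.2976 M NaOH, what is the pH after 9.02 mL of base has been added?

Initial n(HF) = 0.1628 x 0.03452 = 0.005620 mol.
n(NaOH) added = 0.2976 x 0.009020 = 0.002684 mol, converting that many moles of HF to F-.
Remaining n(HF) = 0.002936 mol; n(F-) = 0.002684 mol.
By Henderson-Hasselbalch, pH = pKa + log([A^-]/[HA]) = 3.17 + log(0.002684/0.002936) = 3.17 + (-0.04) = 3.13.

3.13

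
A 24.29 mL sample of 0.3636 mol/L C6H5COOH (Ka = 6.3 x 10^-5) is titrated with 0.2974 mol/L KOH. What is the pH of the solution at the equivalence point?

8.71

n(C6H5COOH) = 0.3636 x 0.02429 = 0.008832 mol; V(KOH) at equivalence = 0.008832/0.2974 = 0.02970 L.
At equivalence all the acid is converted to C6H5COO-; total volume = 0.02429 + 0.02970 = 0.05399 L, so [C6H5COO-] = 0.008832/0.05399 = 0.1636 M.
Kb = Kw/Ka = 1.0e-14 / 6.3 x 10^-5 = 1.59e-10.
[OH^-] = sqrt(Kb x [C6H5COO-]) = sqrt(1.59e-10 x 0.1636) = 5.10e-6 M.
pOH = 5.29, so pH = 14.00 - 5.29 = 8.71.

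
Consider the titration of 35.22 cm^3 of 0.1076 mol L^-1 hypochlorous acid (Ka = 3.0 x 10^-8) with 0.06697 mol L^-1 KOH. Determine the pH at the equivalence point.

n(HClO) = 0.1076 x 0.03522 = 0.003790 mol; V(KOH) at equivalence = 0.003790/0.06697 = 0.05659 L.
At equivalence all the acid is converted to ClO-; total volume = 0.03522 + 0.05659 = 0.09181 L, so [ClO-] = 0.003790/0.09181 = 0.04128 M.
Kb = Kw/Ka = 1.0e-14 / 3.0 x 10^-8 = 3.33e-7.
[OH^-] = sqrt(Kb x [ClO-]) = sqrt(3.33e-7 x 0.04128) = 0.000117 M.
pOH = 3.93, so pH = 14.00 - 3.93 = 10.07.

10.07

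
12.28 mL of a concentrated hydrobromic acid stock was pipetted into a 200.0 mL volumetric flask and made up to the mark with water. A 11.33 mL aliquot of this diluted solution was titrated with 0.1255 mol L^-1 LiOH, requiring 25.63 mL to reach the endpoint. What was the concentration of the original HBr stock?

4.62 M

n(LiOH) = 0.1255 x 0.02563 = 0.003217 mol.
n(HBr) in the aliquot = 0.003217 mol.
[diluted HBr] = 0.003217 / 0.01133 = 0.2839 M.
Dilution factor = 200.0/12.28 = 16.29, so [stock] = 0.2839 x 16.29 = 4.62 M.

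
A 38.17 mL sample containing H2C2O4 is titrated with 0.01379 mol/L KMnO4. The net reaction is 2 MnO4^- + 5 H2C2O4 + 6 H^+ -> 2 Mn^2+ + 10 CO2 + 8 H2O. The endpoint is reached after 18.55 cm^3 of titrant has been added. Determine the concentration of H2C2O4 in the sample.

0.0168 M

n(KMnO4) = 0.01379 x 0.01855 = 0.0002558 mol.
From the balanced equation, 2 mol KMnO4 reacts with 5 mol H2C2O4, so n(H2C2O4) = 0.0002558 x 5/2 = 0.0006395 mol.
[H2C2O4] = 0.0006395 / 0.03817 L = 0.0168 M.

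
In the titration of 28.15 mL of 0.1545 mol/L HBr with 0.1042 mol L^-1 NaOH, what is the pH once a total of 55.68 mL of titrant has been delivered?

12.24

n(acid) = 0.1545 x 0.02815 = 0.004349 mol; n(NaOH) added = 0.1042 x 0.05568 = 0.005802 mol.
Base is in excess by 0.005802 - 0.004349 = 0.001453 mol in a total volume of 0.08383 L.
[OH^-] = 0.001453/0.08383 = 0.01733 M, so pOH = 1.76 and pH = 14.00 - 1.76 = 12.24.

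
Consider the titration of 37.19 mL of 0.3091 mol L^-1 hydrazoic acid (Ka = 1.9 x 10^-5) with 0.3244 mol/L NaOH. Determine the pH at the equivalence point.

n(HN3) = 0.3091 x 0.03719 = 0.01150 mol; V(NaOH) at equivalence = 0.01150/0.3244 = 0.03544 L.
At equivalence all the acid is converted to N3-; total volume = 0.03719 + 0.03544 = 0.07263 L, so [N3-] = 0.01150/0.07263 = 0.1583 M.
Kb = Kw/Ka = 1.0e-14 / 1.9 x 10^-5 = 5.26e-10.
[OH^-] = sqrt(Kb x [N3-]) = sqrt(5.26e-10 x 0.1583) = 9.13e-6 M.
pOH = 5.04, so pH = 14.00 - 5.04 = 8.96.

8.96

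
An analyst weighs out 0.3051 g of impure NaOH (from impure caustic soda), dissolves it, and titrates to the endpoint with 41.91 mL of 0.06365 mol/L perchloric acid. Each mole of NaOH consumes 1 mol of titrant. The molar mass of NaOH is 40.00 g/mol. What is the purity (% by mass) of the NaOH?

n(HClO4) = 0.06365 x 0.04191 = 0.002668 mol.
n(NaOH) = 0.002668 / 1 = 0.002668 mol.
mass of NaOH = 0.002668 x 40.00 = 0.1067 g.
% purity = 0.1067 / 0.3051 x 100 = 35.0%.

35.0%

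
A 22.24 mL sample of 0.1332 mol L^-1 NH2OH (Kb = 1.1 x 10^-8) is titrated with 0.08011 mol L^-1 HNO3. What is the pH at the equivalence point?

n(NH2OH) = 0.1332 x 0.02224 = 0.002962 mol; V(HNO3) at equivalence = 0.002962/0.08011 = 0.03698 L.
At equivalence the base is fully converted to NH3OH+; total volume = 0.05922 L, so [NH3OH+] = 0.002962/0.05922 = 0.05002 M.
Ka(NH3OH+) = Kw/Kb = 1.0e-14 / 1.1 x 10^-8 = 9.09e-7.
[H^+] = sqrt(Ka x [NH3OH+]) = sqrt(9.09e-7 x 0.05002) = 0.000213 M.
pH = -log(0.000213) = 3.67.

3.67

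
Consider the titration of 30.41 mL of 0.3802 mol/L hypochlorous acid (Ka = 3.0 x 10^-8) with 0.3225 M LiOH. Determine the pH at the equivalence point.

10.38

n(HClO) = 0.3802 x 0.03041 = 0.01156 mol; V(LiOH) at equivalence = 0.01156/0.3225 = 0.03585 L.
At equivalence all the acid is converted to ClO-; total volume = 0.03041 + 0.03585 = 0.06626 L, so [ClO-] = 0.01156/0.06626 = 0.1745 M.
Kb = Kw/Ka = 1.0e-14 / 3.0 x 10^-8 = 3.33e-7.
[OH^-] = sqrt(Kb x [ClO-]) = sqrt(3.33e-7 x 0.1745) = 0.000241 M.
pOH = 3.62, so pH = 14.00 - 3.62 = 10.38.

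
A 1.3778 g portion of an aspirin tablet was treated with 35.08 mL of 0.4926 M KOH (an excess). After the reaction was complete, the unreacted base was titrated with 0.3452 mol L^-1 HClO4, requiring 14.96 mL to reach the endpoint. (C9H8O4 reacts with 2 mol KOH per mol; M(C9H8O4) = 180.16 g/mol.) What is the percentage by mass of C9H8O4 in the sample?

Total n(KOH) added = 0.4926 x 0.03508 = 0.01728 mol.
n(HClO4) used = 0.3452 x 0.01496 = 0.005164 mol, which equals the excess n(KOH).
So n(KOH) consumed by the sample = 0.01728 - 0.005164 = 0.01212 mol.
n(C9H8O4) = 0.01212 / 2 = 0.006058 mol.
mass C9H8O4 = 0.006058 x 180.16 = 1.091 g, so %C9H8O4 = 1.091/1.3778 x 100 = 79.2%.

79.2%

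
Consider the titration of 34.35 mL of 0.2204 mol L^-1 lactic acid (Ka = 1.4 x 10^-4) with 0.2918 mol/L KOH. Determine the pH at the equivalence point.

8.48

n(HC3H5O3) = 0.2204 x 0.03435 = 0.007571 mol; V(KOH) at equivalence = 0.007571/0.2918 = 0.02594 L.
At equivalence all the acid is converted to C3H5O3-; total volume = 0.03435 + 0.02594 = 0.06029 L, so [C3H5O3-] = 0.007571/0.06029 = 0.1256 M.
Kb = Kw/Ka = 1.0e-14 / 1.4 x 10^-4 = 7.14e-11.
[OH^-] = sqrt(Kb x [C3H5O3-]) = sqrt(7.14e-11 x 0.1256) = 2.99e-6 M.
pOH = 5.52, so pH = 14.00 - 5.52 = 8.48.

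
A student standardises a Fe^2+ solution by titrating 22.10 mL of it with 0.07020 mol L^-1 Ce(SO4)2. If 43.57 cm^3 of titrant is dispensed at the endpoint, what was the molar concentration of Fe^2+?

0.138 M

n(Ce(SO4)2) = 0.07020 x 0.04357 = 0.003059 mol.
From the balanced equation, 1 mol Ce(SO4)2 reacts with 1 mol Fe^2+, so n(Fe^2+) = 0.003059 x 1/1 = 0.003059 mol.
[Fe^2+] = 0.003059 / 0.02210 L = 0.138 M.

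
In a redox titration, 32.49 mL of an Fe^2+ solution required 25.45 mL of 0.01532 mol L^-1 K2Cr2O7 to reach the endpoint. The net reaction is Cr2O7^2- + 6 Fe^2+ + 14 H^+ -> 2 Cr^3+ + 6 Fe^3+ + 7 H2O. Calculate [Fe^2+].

0.0720 M

n(K2Cr2O7) = 0.01532 x 0.02545 = 0.0003899 mol.
From the balanced equation, 1 mol K2Cr2O7 reacts with 6 mol Fe^2+, so n(Fe^2+) = 0.0003899 x 6/1 = 0.002339 mol.
[Fe^2+] = 0.002339 / 0.03249 L = 0.0720 M.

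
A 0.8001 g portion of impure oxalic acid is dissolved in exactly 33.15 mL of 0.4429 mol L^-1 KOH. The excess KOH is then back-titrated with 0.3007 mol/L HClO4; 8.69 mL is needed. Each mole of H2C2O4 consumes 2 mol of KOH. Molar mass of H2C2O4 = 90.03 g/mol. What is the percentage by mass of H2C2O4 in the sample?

Total n(KOH) added = 0.4429 x 0.03315 = 0.01468 mol.
n(HClO4) used = 0.3007 x 0.008690 = 0.002613 mol, which equals the excess n(KOH).
So n(KOH) consumed by the sample = 0.01468 - 0.002613 = 0.01207 mol.
n(H2C2O4) = 0.01207 / 2 = 0.006035 mol.
mass H2C2O4 = 0.006035 x 90.03 = 0.5433 g, so %H2C2O4 = 0.5433/0.8001 x 100 = 67.9%.

67.9%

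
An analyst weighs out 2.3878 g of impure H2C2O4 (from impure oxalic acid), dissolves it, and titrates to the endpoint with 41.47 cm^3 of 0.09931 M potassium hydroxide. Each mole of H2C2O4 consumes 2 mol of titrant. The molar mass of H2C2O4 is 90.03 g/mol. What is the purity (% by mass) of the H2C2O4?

n(KOH) = 0.09931 x 0.04147 = 0.004118 mol.
n(H2C2O4) = 0.004118 / 2 = 0.002059 mol.
mass of H2C2O4 = 0.002059 x 90.03 = 0.1854 g.
% purity = 0.1854 / 2.3878 x 100 = 7.76%.

7.76%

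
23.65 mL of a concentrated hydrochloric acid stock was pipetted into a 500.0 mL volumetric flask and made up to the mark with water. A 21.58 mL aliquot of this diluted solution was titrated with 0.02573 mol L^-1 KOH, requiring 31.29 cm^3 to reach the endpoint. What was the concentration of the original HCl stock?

0.789 M

n(KOH) = 0.02573 x 0.03129 = 0.0008051 mol.
n(HCl) in the aliquot = 0.0008051 mol.
[diluted HCl] = 0.0008051 / 0.02158 = 0.03731 M.
Dilution factor = 500.0/23.65 = 21.14, so [stock] = 0.03731 x 21.14 = 0.789 M.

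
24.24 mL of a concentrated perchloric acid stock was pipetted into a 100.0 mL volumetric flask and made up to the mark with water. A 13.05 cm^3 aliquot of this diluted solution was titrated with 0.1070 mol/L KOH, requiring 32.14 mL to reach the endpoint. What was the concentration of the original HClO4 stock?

n(KOH) = 0.1070 x 0.03214 = 0.003439 mol.
n(HClO4) in the aliquot = 0.003439 mol.
[diluted HClO4] = 0.003439 / 0.01305 = 0.2635 M.
Dilution factor = 100.0/24.24 = 4.125, so [stock] = 0.2635 x 4.125 = 1.09 M.

1.09 M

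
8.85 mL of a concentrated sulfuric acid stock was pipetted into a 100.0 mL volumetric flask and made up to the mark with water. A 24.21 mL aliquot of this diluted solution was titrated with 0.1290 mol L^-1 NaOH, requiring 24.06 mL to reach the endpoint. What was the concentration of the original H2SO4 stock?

0.724 M

n(NaOH) = 0.1290 x 0.02406 = 0.003104 mol.
n(H2SO4) in the aliquot = 0.003104 x 1/2 = 0.001552 mol.
[diluted H2SO4] = 0.001552 / 0.02421 = 0.06410 M.
Dilution factor = 100.0/8.850 = 11.30, so [stock] = 0.06410 x 11.30 = 0.724 M.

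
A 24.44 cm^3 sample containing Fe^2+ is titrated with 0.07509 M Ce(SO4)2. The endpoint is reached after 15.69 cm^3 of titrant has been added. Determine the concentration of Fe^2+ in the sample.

n(Ce(SO4)2) = 0.07509 x 0.01569 = 0.001178 mol.
From the balanced equation, 1 mol Ce(SO4)2 reacts with 1 mol Fe^2+, so n(Fe^2+) = 0.001178 x 1/1 = 0.001178 mol.
[Fe^2+] = 0.001178 / 0.02444 L = 0.0482 M.

0.0482 M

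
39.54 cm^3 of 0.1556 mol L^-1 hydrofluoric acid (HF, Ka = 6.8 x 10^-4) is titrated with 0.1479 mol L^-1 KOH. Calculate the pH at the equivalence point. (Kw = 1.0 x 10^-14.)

n(HF) = 0.1556 x 0.03954 = 0.006152 mol; V(KOH) at equivalence = 0.006152/0.1479 = 0.04160 L.
At equivalence all the acid is converted to F-; total volume = 0.03954 + 0.04160 = 0.08114 L, so [F-] = 0.006152/0.08114 = 0.07583 M.
Kb = Kw/Ka = 1.0e-14 / 6.8 x 10^-4 = 1.47e-11.
[OH^-] = sqrt(Kb x [F-]) = sqrt(1.47e-11 x 0.07583) = 1.06e-6 M.
pOH = 5.98, so pH = 14.00 - 5.98 = 8.02.

8.02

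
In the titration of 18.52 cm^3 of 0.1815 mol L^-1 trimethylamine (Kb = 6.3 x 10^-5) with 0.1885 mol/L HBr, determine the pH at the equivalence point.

5.42

n((CH3)3N) = 0.1815 x 0.01852 = 0.003361 mol; V(HBr) at equivalence = 0.003361/0.1885 = 0.01783 L.
At equivalence the base is fully converted to (CH3)3NH+; total volume = 0.03635 L, so [(CH3)3NH+] = 0.003361/0.03635 = 0.09247 M.
Ka((CH3)3NH+) = Kw/Kb = 1.0e-14 / 6.3 x 10^-5 = 1.59e-10.
[H^+] = sqrt(Ka x [(CH3)3NH+]) = sqrt(1.59e-10 x 0.09247) = 3.83e-6 M.
pH = -log(3.83e-6) = 5.42.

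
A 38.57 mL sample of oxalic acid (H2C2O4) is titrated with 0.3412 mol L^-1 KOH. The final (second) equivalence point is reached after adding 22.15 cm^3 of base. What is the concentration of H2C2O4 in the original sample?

n(KOH) = 0.3412 x 0.02215 = 0.007558 mol.
At the final (second) equivalence point, 2 mol OH^- react per mol H2C2O4, so n(H2C2O4) = 0.007558 / 2 = 0.003779 mol.
[H2C2O4] = 0.003779 / 0.03857 L = 0.0980 M.

0.0980 M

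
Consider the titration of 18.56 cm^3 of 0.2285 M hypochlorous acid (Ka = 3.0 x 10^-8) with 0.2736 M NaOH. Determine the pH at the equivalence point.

n(HClO) = 0.2285 x 0.01856 = 0.004241 mol; V(NaOH) at equivalence = 0.004241/0.2736 = 0.01550 L.
At equivalence all the acid is converted to ClO-; total volume = 0.01856 + 0.01550 = 0.03406 L, so [ClO-] = 0.004241/0.03406 = 0.1245 M.
Kb = Kw/Ka = 1.0e-14 / 3.0 x 10^-8 = 3.33e-7.
[OH^-] = sqrt(Kb x [ClO-]) = sqrt(3.33e-7 x 0.1245) = 0.000204 M.
pOH = 3.69, so pH = 14.00 - 3.69 = 10.31.

10.31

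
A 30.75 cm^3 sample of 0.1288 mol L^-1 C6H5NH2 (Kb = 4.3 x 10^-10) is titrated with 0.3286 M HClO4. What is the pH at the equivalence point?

n(C6H5NH2) = 0.1288 x 0.03075 = 0.003961 mol; V(HClO4) at equivalence = 0.003961/0.3286 = 0.01205 L.
At equivalence the base is fully converted to C6H5NH3+; total volume = 0.04280 L, so [C6H5NH3+] = 0.003961/0.04280 = 0.09253 M.
Ka(C6H5NH3+) = Kw/Kb = 1.0e-14 / 4.3 x 10^-10 = 2.33e-5.
[H^+] = sqrt(Ka x [C6H5NH3+]) = sqrt(2.33e-5 x 0.09253) = 0.00147 M.
pH = -log(0.00147) = 2.83.

2.83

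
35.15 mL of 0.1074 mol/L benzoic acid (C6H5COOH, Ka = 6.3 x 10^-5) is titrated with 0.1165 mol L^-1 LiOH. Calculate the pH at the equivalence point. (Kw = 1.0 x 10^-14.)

8.47

n(C6H5COOH) = 0.1074 x 0.03515 = 0.003775 mol; V(LiOH) at equivalence = 0.003775/0.1165 = 0.03240 L.
At equivalence all the acid is converted to C6H5COO-; total volume = 0.03515 + 0.03240 = 0.06755 L, so [C6H5COO-] = 0.003775/0.06755 = 0.05588 M.
Kb = Kw/Ka = 1.0e-14 / 6.3 x 10^-5 = 1.59e-10.
[OH^-] = sqrt(Kb x [C6H5COO-]) = sqrt(1.59e-10 x 0.05588) = 2.98e-6 M.
pOH = 5.53, so pH = 14.00 - 5.53 = 8.47.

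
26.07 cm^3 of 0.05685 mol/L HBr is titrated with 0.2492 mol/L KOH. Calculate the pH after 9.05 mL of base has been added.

n(acid) = 0.05685 x 0.02607 = 0.001482 mol; n(KOH) added = 0.2492 x 0.009050 = 0.002255 mol.
Base is in excess by 0.002255 - 0.001482 = 0.0007732 mol in a total volume of 0.03512 L.
[OH^-] = 0.0007732/0.03512 = 0.02202 M, so pOH = 1.66 and pH = 14.00 - 1.66 = 12.34.

12.34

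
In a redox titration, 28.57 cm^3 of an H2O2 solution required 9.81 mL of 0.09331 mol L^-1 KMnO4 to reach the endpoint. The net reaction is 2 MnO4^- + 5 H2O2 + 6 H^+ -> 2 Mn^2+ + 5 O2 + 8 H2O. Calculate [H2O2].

n(KMnO4) = 0.09331 x 0.009810 = 0.0009154 mol.
From the balanced equation, 2 mol KMnO4 reacts with 5 mol H2O2, so n(H2O2) = 0.0009154 x 5/2 = 0.002288 mol.
[H2O2] = 0.002288 / 0.02857 L = 0.0801 M.

0.0801 M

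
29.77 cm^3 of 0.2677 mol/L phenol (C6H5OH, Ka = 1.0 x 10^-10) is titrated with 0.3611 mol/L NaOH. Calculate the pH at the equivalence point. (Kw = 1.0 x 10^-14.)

11.59

n(C6H5OH) = 0.2677 x 0.02977 = 0.007969 mol; V(NaOH) at equivalence = 0.007969/0.3611 = 0.02207 L.
At equivalence all the acid is converted to C6H5O-; total volume = 0.02977 + 0.02207 = 0.05184 L, so [C6H5O-] = 0.007969/0.05184 = 0.1537 M.
Kb = Kw/Ka = 1.0e-14 / 1.0 x 10^-10 = 0.000100.
[OH^-] = sqrt(Kb x [C6H5O-]) = sqrt(0.000100 x 0.1537) = 0.00392 M.
pOH = 2.41, so pH = 14.00 - 2.41 = 11.59.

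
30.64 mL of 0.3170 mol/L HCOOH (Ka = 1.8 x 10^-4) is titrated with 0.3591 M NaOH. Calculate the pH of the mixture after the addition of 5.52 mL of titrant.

3.15

Initial n(HCOOH) = 0.3170 x 0.03064 = 0.009713 mol.
n(NaOH) added = 0.3591 x 0.005520 = 0.001982 mol, converting that many moles of HCOOH to HCOO-.
Remaining n(HCOOH) = 0.007731 mol; n(HCOO-) = 0.001982 mol.
By Henderson-Hasselbalch, pH = pKa + log([A^-]/[HA]) = 3.74 + log(0.001982/0.007731) = 3.74 + (-0.59) = 3.15.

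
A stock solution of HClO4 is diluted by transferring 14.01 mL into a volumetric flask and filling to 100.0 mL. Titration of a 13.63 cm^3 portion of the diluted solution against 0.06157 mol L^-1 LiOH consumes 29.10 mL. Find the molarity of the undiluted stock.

n(LiOH) = 0.06157 x 0.02910 = 0.001792 mol.
n(HClO4) in the aliquot = 0.001792 mol.
[diluted HClO4] = 0.001792 / 0.01363 = 0.1315 M.
Dilution factor = 100.0/14.01 = 7.138, so [stock] = 0.1315 x 7.138 = 0.938 M.

0.938 M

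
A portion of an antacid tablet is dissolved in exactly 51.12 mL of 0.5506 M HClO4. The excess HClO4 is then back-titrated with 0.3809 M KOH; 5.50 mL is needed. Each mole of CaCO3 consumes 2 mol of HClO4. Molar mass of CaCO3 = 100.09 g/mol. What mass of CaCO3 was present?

Total n(HClO4) added = 0.5506 x 0.05112 = 0.02815 mol.
n(KOH) used = 0.3809 x 0.005500 = 0.002095 mol, which equals the excess n(HClO4).
So n(HClO4) consumed by the sample = 0.02815 - 0.002095 = 0.02605 mol.
n(CaCO3) = 0.02605 / 2 = 0.01303 mol.
mass = 0.01303 mol x 100.09 g/mol = 1.30 g.

1.30 g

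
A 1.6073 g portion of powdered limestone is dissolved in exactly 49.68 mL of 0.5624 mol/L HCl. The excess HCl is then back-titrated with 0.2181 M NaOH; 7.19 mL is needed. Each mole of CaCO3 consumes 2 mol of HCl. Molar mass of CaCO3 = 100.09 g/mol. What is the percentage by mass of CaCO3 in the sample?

82.1%

Total n(HCl) added = 0.5624 x 0.04968 = 0.02794 mol.
n(NaOH) used = 0.2181 x 0.007190 = 0.001568 mol, which equals the excess n(HCl).
So n(HCl) consumed by the sample = 0.02794 - 0.001568 = 0.02637 mol.
n(CaCO3) = 0.02637 / 2 = 0.01319 mol.
mass CaCO3 = 0.01319 x 100.09 = 1.320 g, so %CaCO3 = 1.320/1.6073 x 100 = 82.1%.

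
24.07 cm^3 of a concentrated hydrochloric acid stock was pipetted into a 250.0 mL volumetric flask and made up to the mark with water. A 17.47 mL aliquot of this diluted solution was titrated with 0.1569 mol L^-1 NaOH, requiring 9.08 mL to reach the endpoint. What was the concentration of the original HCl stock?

n(NaOH) = 0.1569 x 0.009080 = 0.001425 mol.
n(HCl) in the aliquot = 0.001425 mol.
[diluted HCl] = 0.001425 / 0.01747 = 0.08155 M.
Dilution factor = 250.0/24.07 = 10.39, so [stock] = 0.08155 x 10.39 = 0.847 M.

0.847 M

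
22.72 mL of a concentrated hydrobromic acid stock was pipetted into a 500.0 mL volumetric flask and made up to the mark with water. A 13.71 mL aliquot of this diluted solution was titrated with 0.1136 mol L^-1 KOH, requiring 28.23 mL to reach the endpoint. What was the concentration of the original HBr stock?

n(KOH) = 0.1136 x 0.02823 = 0.003207 mol.
n(HBr) in the aliquot = 0.003207 mol.
[diluted HBr] = 0.003207 / 0.01371 = 0.2339 M.
Dilution factor = 500.0/22.72 = 22.01, so [stock] = 0.2339 x 22.01 = 5.15 M.

5.15 M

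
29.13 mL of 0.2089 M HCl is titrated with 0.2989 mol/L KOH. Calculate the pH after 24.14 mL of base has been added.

12.33

n(acid) = 0.2089 x 0.02913 = 0.006085 mol; n(KOH) added = 0.2989 x 0.02414 = 0.007215 mol.
Base is in excess by 0.007215 - 0.006085 = 0.001130 mol in a total volume of 0.05327 L.
[OH^-] = 0.001130/0.05327 = 0.02122 M, so pOH = 1.67 and pH = 14.00 - 1.67 = 12.33.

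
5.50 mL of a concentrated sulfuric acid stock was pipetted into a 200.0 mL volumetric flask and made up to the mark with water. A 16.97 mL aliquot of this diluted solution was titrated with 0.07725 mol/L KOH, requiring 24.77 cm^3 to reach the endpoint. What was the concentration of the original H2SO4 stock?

n(KOH) = 0.07725 x 0.02477 = 0.001913 mol.
n(H2SO4) in the aliquot = 0.001913 x 1/2 = 0.0009567 mol.
[diluted H2SO4] = 0.0009567 / 0.01697 = 0.05638 M.
Dilution factor = 200.0/5.500 = 36.36, so [stock] = 0.05638 x 36.36 = 2.05 M.

2.05 M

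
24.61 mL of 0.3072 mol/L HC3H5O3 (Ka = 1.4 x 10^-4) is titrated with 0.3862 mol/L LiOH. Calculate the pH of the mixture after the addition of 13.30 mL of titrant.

Initial n(HC3H5O3) = 0.3072 x 0.02461 = 0.007560 mol.
n(LiOH) added = 0.3862 x 0.01330 = 0.005136 mol, converting that many moles of HC3H5O3 to C3H5O3-.
Remaining n(HC3H5O3) = 0.002424 mol; n(C3H5O3-) = 0.005136 mol.
By Henderson-Hasselbalch, pH = pKa + log([A^-]/[HA]) = 3.85 + log(0.005136/0.002424) = 3.85 + (+0.33) = 4.18.

4.18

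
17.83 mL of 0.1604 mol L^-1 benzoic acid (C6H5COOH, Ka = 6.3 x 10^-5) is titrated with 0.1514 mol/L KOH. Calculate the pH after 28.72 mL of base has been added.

n(acid) = 0.1604 x 0.01783 = 0.002860 mol; n(KOH) added = 0.1514 x 0.02872 = 0.004348 mol.
Base is in excess by 0.004348 - 0.002860 = 0.001488 mol in a total volume of 0.04655 L.
[OH^-] = 0.001488/0.04655 = 0.03197 M, so pOH = 1.50 and pH = 14.00 - 1.50 = 12.50.

12.50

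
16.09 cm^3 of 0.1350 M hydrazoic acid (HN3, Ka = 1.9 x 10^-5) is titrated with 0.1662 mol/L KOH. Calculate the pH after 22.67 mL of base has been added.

n(acid) = 0.1350 x 0.01609 = 0.002172 mol; n(KOH) added = 0.1662 x 0.02267 = 0.003768 mol.
Base is in excess by 0.003768 - 0.002172 = 0.001596 mol in a total volume of 0.03876 L.
[OH^-] = 0.001596/0.03876 = 0.04117 M, so pOH = 1.39 and pH = 14.00 - 1.39 = 12.61.

12.61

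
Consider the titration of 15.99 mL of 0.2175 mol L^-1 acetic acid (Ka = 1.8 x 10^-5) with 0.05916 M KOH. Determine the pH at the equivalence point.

n(CH3COOH) = 0.2175 x 0.01599 = 0.003478 mol; V(KOH) at equivalence = 0.003478/0.05916 = 0.05879 L.
At equivalence all the acid is converted to CH3COO-; total volume = 0.01599 + 0.05879 = 0.07478 L, so [CH3COO-] = 0.003478/0.07478 = 0.04651 M.
Kb = Kw/Ka = 1.0e-14 / 1.8 x 10^-5 = 5.56e-10.
[OH^-] = sqrt(Kb x [CH3COO-]) = sqrt(5.56e-10 x 0.04651) = 5.08e-6 M.
pOH = 5.29, so pH = 14.00 - 5.29 = 8.71.

8.71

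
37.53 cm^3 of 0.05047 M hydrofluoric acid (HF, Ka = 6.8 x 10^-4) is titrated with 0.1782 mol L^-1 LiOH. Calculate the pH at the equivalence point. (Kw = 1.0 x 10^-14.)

n(HF) = 0.05047 x 0.03753 = 0.001894 mol; V(LiOH) at equivalence = 0.001894/0.1782 = 0.01063 L.
At equivalence all the acid is converted to F-; total volume = 0.03753 + 0.01063 = 0.04816 L, so [F-] = 0.001894/0.04816 = 0.03933 M.
Kb = Kw/Ka = 1.0e-14 / 6.8 x 10^-4 = 1.47e-11.
[OH^-] = sqrt(Kb x [F-]) = sqrt(1.47e-11 x 0.03933) = 7.61e-7 M.
pOH = 6.12, so pH = 14.00 - 6.12 = 7.88.

7.88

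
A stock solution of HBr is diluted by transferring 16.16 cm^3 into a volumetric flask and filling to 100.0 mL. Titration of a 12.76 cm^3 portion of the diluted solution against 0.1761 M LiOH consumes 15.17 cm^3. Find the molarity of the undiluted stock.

1.30 M

n(LiOH) = 0.1761 x 0.01517 = 0.002671 mol.
n(HBr) in the aliquot = 0.002671 mol.
[diluted HBr] = 0.002671 / 0.01276 = 0.2094 M.
Dilution factor = 100.0/16.16 = 6.188, so [stock] = 0.2094 x 6.188 = 1.30 M.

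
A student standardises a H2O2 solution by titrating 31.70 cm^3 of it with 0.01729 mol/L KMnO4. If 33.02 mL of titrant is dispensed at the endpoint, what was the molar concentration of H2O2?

0.0450 M

n(KMnO4) = 0.01729 x 0.03302 = 0.0005709 mol.
From the balanced equation, 2 mol KMnO4 reacts with 5 mol H2O2, so n(H2O2) = 0.0005709 x 5/2 = 0.001427 mol.
[H2O2] = 0.001427 / 0.03170 L = 0.0450 M.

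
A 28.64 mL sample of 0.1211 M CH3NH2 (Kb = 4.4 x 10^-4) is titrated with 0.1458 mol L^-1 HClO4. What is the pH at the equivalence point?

5.91

n(CH3NH2) = 0.1211 x 0.02864 = 0.003468 mol; V(HClO4) at equivalence = 0.003468/0.1458 = 0.02379 L.
At equivalence the base is fully converted to CH3NH3+; total volume = 0.05243 L, so [CH3NH3+] = 0.003468/0.05243 = 0.06615 M.
Ka(CH3NH3+) = Kw/Kb = 1.0e-14 / 4.4 x 10^-4 = 2.27e-11.
[H^+] = sqrt(Ka x [CH3NH3+]) = sqrt(2.27e-11 x 0.06615) = 1.23e-6 M.
pH = -log(1.23e-6) = 5.91.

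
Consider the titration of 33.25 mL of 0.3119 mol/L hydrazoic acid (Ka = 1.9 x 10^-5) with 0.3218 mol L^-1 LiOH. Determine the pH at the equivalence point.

n(HN3) = 0.3119 x 0.03325 = 0.01037 mol; V(LiOH) at equivalence = 0.01037/0.3218 = 0.03223 L.
At equivalence all the acid is converted to N3-; total volume = 0.03325 + 0.03223 = 0.06548 L, so [N3-] = 0.01037/0.06548 = 0.1584 M.
Kb = Kw/Ka = 1.0e-14 / 1.9 x 10^-5 = 5.26e-10.
[OH^-] = sqrt(Kb x [N3-]) = sqrt(5.26e-10 x 0.1584) = 9.13e-6 M.
pOH = 5.04, so pH = 14.00 - 5.04 = 8.96.

8.96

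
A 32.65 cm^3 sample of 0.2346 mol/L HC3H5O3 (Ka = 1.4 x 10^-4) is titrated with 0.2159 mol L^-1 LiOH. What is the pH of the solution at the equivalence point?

8.45

n(HC3H5O3) = 0.2346 x 0.03265 = 0.007660 mol; V(LiOH) at equivalence = 0.007660/0.2159 = 0.03548 L.
At equivalence all the acid is converted to C3H5O3-; total volume = 0.03265 + 0.03548 = 0.06813 L, so [C3H5O3-] = 0.007660/0.06813 = 0.1124 M.
Kb = Kw/Ka = 1.0e-14 / 1.4 x 10^-4 = 7.14e-11.
[OH^-] = sqrt(Kb x [C3H5O3-]) = sqrt(7.14e-11 x 0.1124) = 2.83e-6 M.
pOH = 5.55, so pH = 14.00 - 5.55 = 8.45.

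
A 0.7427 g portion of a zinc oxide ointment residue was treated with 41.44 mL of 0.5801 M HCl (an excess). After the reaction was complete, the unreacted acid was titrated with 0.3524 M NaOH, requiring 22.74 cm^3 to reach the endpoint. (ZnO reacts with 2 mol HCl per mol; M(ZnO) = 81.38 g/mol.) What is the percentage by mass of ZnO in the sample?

87.8%

Total n(HCl) added = 0.5801 x 0.04144 = 0.02404 mol.
n(NaOH) used = 0.3524 x 0.02274 = 0.008014 mol, which equals the excess n(HCl).
So n(HCl) consumed by the sample = 0.02404 - 0.008014 = 0.01603 mol.
n(ZnO) = 0.01603 / 2 = 0.008013 mol.
mass ZnO = 0.008013 x 81.38 = 0.6521 g, so %ZnO = 0.6521/0.7427 x 100 = 87.8%.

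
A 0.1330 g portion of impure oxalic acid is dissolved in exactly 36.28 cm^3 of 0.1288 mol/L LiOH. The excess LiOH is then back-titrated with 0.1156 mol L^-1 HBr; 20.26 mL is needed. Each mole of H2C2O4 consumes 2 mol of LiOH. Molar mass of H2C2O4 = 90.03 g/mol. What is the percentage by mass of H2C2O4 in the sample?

Total n(LiOH) added = 0.1288 x 0.03628 = 0.004673 mol.
n(HBr) used = 0.1156 x 0.02026 = 0.002342 mol, which equals the excess n(LiOH).
So n(LiOH) consumed by the sample = 0.004673 - 0.002342 = 0.002331 mol.
n(H2C2O4) = 0.002331 / 2 = 0.001165 mol.
mass H2C2O4 = 0.001165 x 90.03 = 0.1049 g, so %H2C2O4 = 0.1049/0.1330 x 100 = 78.9%.

78.9%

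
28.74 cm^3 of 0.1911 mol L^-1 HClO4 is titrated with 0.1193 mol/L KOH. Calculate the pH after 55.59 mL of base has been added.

12.13

n(acid) = 0.1911 x 0.02874 = 0.005492 mol; n(KOH) added = 0.1193 x 0.05559 = 0.006632 mol.
Base is in excess by 0.006632 - 0.005492 = 0.001140 mol in a total volume of 0.08433 L.
[OH^-] = 0.001140/0.08433 = 0.01351 M, so pOH = 1.87 and pH = 14.00 - 1.87 = 12.13.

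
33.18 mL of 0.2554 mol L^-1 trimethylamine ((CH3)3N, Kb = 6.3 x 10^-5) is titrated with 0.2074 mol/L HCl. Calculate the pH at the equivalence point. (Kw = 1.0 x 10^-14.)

n((CH3)3N) = 0.2554 x 0.03318 = 0.008474 mol; V(HCl) at equivalence = 0.008474/0.2074 = 0.04086 L.
At equivalence the base is fully converted to (CH3)3NH+; total volume = 0.07404 L, so [(CH3)3NH+] = 0.008474/0.07404 = 0.1145 M.
Ka((CH3)3NH+) = Kw/Kb = 1.0e-14 / 6.3 x 10^-5 = 1.59e-10.
[H^+] = sqrt(Ka x [(CH3)3NH+]) = sqrt(1.59e-10 x 0.1145) = 4.26e-6 M.
pH = -log(4.26e-6) = 5.37.

5.37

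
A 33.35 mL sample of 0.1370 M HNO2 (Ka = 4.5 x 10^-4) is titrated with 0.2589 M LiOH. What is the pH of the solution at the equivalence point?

8.15

n(HNO2) = 0.1370 x 0.03335 = 0.004569 mol; V(LiOH) at equivalence = 0.004569/0.2589 = 0.01765 L.
At equivalence all the acid is converted to NO2-; total volume = 0.03335 + 0.01765 = 0.05100 L, so [NO2-] = 0.004569/0.05100 = 0.08959 M.
Kb = Kw/Ka = 1.0e-14 / 4.5 x 10^-4 = 2.22e-11.
[OH^-] = sqrt(Kb x [NO2-]) = sqrt(2.22e-11 x 0.08959) = 1.41e-6 M.
pOH = 5.85, so pH = 14.00 - 5.85 = 8.15.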